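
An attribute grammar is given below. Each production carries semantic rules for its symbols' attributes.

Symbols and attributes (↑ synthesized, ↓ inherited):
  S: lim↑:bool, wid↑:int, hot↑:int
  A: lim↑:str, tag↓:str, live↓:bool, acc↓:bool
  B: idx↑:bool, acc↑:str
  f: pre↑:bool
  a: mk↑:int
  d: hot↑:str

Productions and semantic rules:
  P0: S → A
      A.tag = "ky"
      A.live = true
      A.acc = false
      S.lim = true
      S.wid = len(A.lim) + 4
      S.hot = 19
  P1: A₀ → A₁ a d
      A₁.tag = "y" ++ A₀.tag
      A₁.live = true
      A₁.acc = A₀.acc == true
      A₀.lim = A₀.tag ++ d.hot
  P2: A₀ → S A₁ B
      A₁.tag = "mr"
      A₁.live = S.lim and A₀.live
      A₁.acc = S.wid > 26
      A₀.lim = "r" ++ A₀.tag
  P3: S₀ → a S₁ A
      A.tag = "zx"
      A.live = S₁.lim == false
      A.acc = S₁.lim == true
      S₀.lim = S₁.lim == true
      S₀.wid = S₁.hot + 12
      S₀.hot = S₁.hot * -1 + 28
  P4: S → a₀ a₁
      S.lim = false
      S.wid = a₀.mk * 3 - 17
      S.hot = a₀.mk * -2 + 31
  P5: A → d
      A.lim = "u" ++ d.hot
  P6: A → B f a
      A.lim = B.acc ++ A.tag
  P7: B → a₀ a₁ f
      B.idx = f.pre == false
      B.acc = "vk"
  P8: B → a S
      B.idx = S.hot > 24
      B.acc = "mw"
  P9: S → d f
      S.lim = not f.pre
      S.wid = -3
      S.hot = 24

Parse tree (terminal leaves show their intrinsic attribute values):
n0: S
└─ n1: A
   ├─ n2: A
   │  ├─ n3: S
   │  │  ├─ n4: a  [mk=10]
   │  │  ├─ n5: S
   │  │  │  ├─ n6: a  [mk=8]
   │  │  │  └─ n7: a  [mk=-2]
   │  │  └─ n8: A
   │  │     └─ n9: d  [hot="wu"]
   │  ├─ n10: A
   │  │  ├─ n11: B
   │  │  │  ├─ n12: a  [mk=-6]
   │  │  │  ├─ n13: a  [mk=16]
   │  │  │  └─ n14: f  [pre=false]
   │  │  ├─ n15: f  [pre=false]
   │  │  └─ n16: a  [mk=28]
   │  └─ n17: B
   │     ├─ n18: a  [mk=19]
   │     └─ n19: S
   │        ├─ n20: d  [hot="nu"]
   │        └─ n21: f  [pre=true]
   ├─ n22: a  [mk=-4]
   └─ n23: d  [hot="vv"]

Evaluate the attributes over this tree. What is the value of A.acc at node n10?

1. n1.tag = "ky"  ["ky"]
2. n1.live = true  [true]
3. n1.acc = false  [false]
4. n2.tag = "yky"  ["y" ++ A₀.tag]
5. n2.live = true  [true]
6. n2.acc = false  [A₀.acc == true]
7. n4.mk = 10  [terminal]
8. n6.mk = 8  [terminal]
9. n7.mk = -2  [terminal]
10. n5.lim = false  [false]
11. n5.wid = 7  [a₀.mk * 3 - 17]
12. n5.hot = 15  [a₀.mk * -2 + 31]
13. n8.tag = "zx"  ["zx"]
14. n8.live = true  [S₁.lim == false]
15. n8.acc = false  [S₁.lim == true]
16. n9.hot = "wu"  [terminal]
17. n8.lim = "uwu"  ["u" ++ d.hot]
18. n3.lim = false  [S₁.lim == true]
19. n3.wid = 27  [S₁.hot + 12]
20. n3.hot = 13  [S₁.hot * -1 + 28]
21. n10.tag = "mr"  ["mr"]
22. n10.live = false  [S.lim and A₀.live]
23. n10.acc = true  [S.wid > 26]
24. n12.mk = -6  [terminal]
25. n13.mk = 16  [terminal]
26. n14.pre = false  [terminal]
27. n11.idx = true  [f.pre == false]
28. n11.acc = "vk"  ["vk"]
29. n15.pre = false  [terminal]
30. n16.mk = 28  [terminal]
31. n10.lim = "vkmr"  [B.acc ++ A.tag]
32. n18.mk = 19  [terminal]
33. n20.hot = "nu"  [terminal]
34. n21.pre = true  [terminal]
35. n19.lim = false  [not f.pre]
36. n19.wid = -3  [-3]
37. n19.hot = 24  [24]
38. n17.idx = false  [S.hot > 24]
39. n17.acc = "mw"  ["mw"]
40. n2.lim = "ryky"  ["r" ++ A₀.tag]
41. n22.mk = -4  [terminal]
42. n23.hot = "vv"  [terminal]
43. n1.lim = "kyvv"  [A₀.tag ++ d.hot]
44. n0.lim = true  [true]
45. n0.wid = 8  [len(A.lim) + 4]
46. n0.hot = 19  [19]

true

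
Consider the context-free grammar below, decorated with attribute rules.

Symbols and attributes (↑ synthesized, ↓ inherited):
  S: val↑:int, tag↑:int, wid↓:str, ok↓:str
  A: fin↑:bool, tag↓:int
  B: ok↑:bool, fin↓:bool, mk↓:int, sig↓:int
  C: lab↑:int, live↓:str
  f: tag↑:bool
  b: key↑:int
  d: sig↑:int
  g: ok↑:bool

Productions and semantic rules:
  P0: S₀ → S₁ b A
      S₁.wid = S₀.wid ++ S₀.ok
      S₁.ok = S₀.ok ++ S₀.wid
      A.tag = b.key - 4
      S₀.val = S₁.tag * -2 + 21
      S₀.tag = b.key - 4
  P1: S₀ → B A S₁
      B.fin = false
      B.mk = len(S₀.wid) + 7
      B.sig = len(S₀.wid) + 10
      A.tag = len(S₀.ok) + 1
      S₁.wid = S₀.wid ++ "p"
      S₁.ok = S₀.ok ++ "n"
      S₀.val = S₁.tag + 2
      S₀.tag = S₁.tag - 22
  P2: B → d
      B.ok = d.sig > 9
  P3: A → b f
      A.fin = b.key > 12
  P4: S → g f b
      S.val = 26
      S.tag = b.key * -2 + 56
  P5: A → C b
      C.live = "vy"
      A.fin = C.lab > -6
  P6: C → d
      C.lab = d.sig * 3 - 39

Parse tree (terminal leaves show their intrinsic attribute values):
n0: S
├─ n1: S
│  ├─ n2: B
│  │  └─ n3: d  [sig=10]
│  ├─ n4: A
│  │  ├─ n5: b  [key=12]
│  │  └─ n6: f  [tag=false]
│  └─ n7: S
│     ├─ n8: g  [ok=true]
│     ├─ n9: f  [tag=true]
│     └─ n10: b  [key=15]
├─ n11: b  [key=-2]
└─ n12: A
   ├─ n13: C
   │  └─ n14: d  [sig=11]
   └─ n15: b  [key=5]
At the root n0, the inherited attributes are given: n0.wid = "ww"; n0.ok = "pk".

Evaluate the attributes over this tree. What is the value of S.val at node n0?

1. n0.wid = "ww"  [given at root]
2. n0.ok = "pk"  [given at root]
3. n1.wid = "wwpk"  [S₀.wid ++ S₀.ok]
4. n1.ok = "pkww"  [S₀.ok ++ S₀.wid]
5. n2.fin = false  [false]
6. n2.mk = 11  [len(S₀.wid) + 7]
7. n2.sig = 14  [len(S₀.wid) + 10]
8. n3.sig = 10  [terminal]
9. n2.ok = true  [d.sig > 9]
10. n4.tag = 5  [len(S₀.ok) + 1]
11. n5.key = 12  [terminal]
12. n6.tag = false  [terminal]
13. n4.fin = false  [b.key > 12]
14. n7.wid = "wwpkp"  [S₀.wid ++ "p"]
15. n7.ok = "pkwwn"  [S₀.ok ++ "n"]
16. n8.ok = true  [terminal]
17. n9.tag = true  [terminal]
18. n10.key = 15  [terminal]
19. n7.val = 26  [26]
20. n7.tag = 26  [b.key * -2 + 56]
21. n1.val = 28  [S₁.tag + 2]
22. n1.tag = 4  [S₁.tag - 22]
23. n11.key = -2  [terminal]
24. n12.tag = -6  [b.key - 4]
25. n13.live = "vy"  ["vy"]
26. n14.sig = 11  [terminal]
27. n13.lab = -6  [d.sig * 3 - 39]
28. n15.key = 5  [terminal]
29. n12.fin = false  [C.lab > -6]
30. n0.val = 13  [S₁.tag * -2 + 21]
31. n0.tag = -6  [b.key - 4]

13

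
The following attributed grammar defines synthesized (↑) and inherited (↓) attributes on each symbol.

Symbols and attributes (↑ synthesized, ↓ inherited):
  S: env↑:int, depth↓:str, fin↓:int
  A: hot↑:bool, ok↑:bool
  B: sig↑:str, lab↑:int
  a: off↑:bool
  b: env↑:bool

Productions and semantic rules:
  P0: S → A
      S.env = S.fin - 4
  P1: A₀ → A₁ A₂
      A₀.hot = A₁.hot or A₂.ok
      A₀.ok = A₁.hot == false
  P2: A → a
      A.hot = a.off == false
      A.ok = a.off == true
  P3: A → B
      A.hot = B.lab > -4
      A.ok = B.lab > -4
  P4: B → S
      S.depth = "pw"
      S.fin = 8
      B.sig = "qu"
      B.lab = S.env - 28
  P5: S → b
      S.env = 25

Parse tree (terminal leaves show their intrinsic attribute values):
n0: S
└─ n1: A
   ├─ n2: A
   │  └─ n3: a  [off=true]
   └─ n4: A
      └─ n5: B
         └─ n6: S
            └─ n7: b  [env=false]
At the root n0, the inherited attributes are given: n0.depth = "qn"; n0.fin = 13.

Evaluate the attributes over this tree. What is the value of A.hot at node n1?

1. n0.depth = "qn"  [given at root]
2. n0.fin = 13  [given at root]
3. n3.off = true  [terminal]
4. n2.hot = false  [a.off == false]
5. n2.ok = true  [a.off == true]
6. n6.depth = "pw"  ["pw"]
7. n6.fin = 8  [8]
8. n7.env = false  [terminal]
9. n6.env = 25  [25]
10. n5.sig = "qu"  ["qu"]
11. n5.lab = -3  [S.env - 28]
12. n4.hot = true  [B.lab > -4]
13. n4.ok = true  [B.lab > -4]
14. n1.hot = true  [A₁.hot or A₂.ok]
15. n1.ok = true  [A₁.hot == false]
16. n0.env = 9  [S.fin - 4]

true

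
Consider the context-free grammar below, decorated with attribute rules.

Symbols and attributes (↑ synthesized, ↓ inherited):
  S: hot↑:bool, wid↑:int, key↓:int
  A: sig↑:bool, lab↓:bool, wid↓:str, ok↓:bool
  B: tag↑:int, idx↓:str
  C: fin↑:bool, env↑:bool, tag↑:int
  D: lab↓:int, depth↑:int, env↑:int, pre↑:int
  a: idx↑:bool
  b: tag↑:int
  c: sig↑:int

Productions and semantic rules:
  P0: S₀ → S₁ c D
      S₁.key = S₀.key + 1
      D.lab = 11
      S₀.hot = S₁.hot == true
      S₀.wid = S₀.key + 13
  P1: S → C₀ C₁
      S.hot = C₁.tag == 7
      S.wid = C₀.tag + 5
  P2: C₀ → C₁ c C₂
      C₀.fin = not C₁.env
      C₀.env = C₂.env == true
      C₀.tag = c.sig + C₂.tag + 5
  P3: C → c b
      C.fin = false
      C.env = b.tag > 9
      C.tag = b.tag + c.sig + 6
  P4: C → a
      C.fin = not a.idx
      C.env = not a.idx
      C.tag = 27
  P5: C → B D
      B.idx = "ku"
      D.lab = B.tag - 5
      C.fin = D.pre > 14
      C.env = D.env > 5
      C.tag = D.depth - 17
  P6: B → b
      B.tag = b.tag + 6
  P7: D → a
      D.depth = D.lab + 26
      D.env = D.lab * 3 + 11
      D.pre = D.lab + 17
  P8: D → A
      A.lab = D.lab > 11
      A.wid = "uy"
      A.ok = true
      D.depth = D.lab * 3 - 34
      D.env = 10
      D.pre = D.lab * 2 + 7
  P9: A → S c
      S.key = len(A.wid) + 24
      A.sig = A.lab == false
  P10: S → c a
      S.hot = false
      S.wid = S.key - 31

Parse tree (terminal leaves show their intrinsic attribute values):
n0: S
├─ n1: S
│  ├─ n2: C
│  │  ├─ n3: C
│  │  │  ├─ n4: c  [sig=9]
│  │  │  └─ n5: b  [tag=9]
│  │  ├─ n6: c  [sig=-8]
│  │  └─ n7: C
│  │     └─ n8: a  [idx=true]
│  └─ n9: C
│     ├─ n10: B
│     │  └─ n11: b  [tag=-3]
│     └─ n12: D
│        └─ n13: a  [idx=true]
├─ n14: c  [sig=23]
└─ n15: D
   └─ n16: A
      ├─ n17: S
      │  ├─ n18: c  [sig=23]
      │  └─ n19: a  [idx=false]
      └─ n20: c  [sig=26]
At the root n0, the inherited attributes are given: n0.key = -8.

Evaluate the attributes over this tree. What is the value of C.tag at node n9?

1. n0.key = -8  [given at root]
2. n1.key = -7  [S₀.key + 1]
3. n4.sig = 9  [terminal]
4. n5.tag = 9  [terminal]
5. n3.fin = false  [false]
6. n3.env = false  [b.tag > 9]
7. n3.tag = 24  [b.tag + c.sig + 6]
8. n6.sig = -8  [terminal]
9. n8.idx = true  [terminal]
10. n7.fin = false  [not a.idx]
11. n7.env = false  [not a.idx]
12. n7.tag = 27  [27]
13. n2.fin = true  [not C₁.env]
14. n2.env = false  [C₂.env == true]
15. n2.tag = 24  [c.sig + C₂.tag + 5]
16. n10.idx = "ku"  ["ku"]
17. n11.tag = -3  [terminal]
18. n10.tag = 3  [b.tag + 6]
19. n12.lab = -2  [B.tag - 5]
20. n13.idx = true  [terminal]
21. n12.depth = 24  [D.lab + 26]
22. n12.env = 5  [D.lab * 3 + 11]
23. n12.pre = 15  [D.lab + 17]
24. n9.fin = true  [D.pre > 14]
25. n9.env = false  [D.env > 5]
26. n9.tag = 7  [D.depth - 17]
27. n1.hot = true  [C₁.tag == 7]
28. n1.wid = 29  [C₀.tag + 5]
29. n14.sig = 23  [terminal]
30. n15.lab = 11  [11]
31. n16.lab = false  [D.lab > 11]
32. n16.wid = "uy"  ["uy"]
33. n16.ok = true  [true]
34. n17.key = 26  [len(A.wid) + 24]
35. n18.sig = 23  [terminal]
36. n19.idx = false  [terminal]
37. n17.hot = false  [false]
38. n17.wid = -5  [S.key - 31]
39. n20.sig = 26  [terminal]
40. n16.sig = true  [A.lab == false]
41. n15.depth = -1  [D.lab * 3 - 34]
42. n15.env = 10  [10]
43. n15.pre = 29  [D.lab * 2 + 7]
44. n0.hot = true  [S₁.hot == true]
45. n0.wid = 5  [S₀.key + 13]

7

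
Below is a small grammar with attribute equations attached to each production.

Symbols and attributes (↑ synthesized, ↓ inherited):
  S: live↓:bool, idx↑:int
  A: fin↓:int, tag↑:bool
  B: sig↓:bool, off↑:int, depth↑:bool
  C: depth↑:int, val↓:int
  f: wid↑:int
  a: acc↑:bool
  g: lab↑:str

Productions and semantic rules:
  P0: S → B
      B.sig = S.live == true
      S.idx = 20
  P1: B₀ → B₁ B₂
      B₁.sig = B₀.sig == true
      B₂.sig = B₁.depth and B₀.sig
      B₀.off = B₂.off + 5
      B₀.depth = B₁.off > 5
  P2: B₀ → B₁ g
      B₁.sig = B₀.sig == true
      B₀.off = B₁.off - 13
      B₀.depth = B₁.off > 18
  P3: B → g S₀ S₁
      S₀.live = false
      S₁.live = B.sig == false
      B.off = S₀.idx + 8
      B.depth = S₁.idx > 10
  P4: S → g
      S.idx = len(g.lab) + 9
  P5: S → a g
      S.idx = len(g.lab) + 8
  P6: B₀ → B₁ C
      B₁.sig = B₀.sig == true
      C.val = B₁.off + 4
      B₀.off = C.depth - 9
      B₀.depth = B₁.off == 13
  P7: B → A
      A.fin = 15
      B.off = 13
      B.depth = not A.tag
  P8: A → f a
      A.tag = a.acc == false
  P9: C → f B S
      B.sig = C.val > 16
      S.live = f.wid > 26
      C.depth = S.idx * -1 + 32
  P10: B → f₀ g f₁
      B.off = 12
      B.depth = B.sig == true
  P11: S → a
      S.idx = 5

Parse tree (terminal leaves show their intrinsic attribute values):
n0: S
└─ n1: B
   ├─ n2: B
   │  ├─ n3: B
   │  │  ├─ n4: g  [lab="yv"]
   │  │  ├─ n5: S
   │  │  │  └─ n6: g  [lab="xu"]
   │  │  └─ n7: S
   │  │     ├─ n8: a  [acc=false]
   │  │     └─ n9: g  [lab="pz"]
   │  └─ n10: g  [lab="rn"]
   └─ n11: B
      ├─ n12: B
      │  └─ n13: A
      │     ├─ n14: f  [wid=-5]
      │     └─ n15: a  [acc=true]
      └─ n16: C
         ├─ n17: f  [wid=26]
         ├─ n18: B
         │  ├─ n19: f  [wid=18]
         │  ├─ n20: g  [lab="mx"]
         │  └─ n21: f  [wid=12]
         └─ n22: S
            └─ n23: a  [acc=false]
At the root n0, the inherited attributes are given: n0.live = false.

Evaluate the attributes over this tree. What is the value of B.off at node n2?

6

1. n0.live = false  [given at root]
2. n1.sig = false  [S.live == true]
3. n2.sig = false  [B₀.sig == true]
4. n3.sig = false  [B₀.sig == true]
5. n4.lab = "yv"  [terminal]
6. n5.live = false  [false]
7. n6.lab = "xu"  [terminal]
8. n5.idx = 11  [len(g.lab) + 9]
9. n7.live = true  [B.sig == false]
10. n8.acc = false  [terminal]
11. n9.lab = "pz"  [terminal]
12. n7.idx = 10  [len(g.lab) + 8]
13. n3.off = 19  [S₀.idx + 8]
14. n3.depth = false  [S₁.idx > 10]
15. n10.lab = "rn"  [terminal]
16. n2.off = 6  [B₁.off - 13]
17. n2.depth = true  [B₁.off > 18]
18. n11.sig = false  [B₁.depth and B₀.sig]
19. n12.sig = false  [B₀.sig == true]
20. n13.fin = 15  [15]
21. n14.wid = -5  [terminal]
22. n15.acc = true  [terminal]
23. n13.tag = false  [a.acc == false]
24. n12.off = 13  [13]
25. n12.depth = true  [not A.tag]
26. n16.val = 17  [B₁.off + 4]
27. n17.wid = 26  [terminal]
28. n18.sig = true  [C.val > 16]
29. n19.wid = 18  [terminal]
30. n20.lab = "mx"  [terminal]
31. n21.wid = 12  [terminal]
32. n18.off = 12  [12]
33. n18.depth = true  [B.sig == true]
34. n22.live = false  [f.wid > 26]
35. n23.acc = false  [terminal]
36. n22.idx = 5  [5]
37. n16.depth = 27  [S.idx * -1 + 32]
38. n11.off = 18  [C.depth - 9]
39. n11.depth = true  [B₁.off == 13]
40. n1.off = 23  [B₂.off + 5]
41. n1.depth = true  [B₁.off > 5]
42. n0.idx = 20  [20]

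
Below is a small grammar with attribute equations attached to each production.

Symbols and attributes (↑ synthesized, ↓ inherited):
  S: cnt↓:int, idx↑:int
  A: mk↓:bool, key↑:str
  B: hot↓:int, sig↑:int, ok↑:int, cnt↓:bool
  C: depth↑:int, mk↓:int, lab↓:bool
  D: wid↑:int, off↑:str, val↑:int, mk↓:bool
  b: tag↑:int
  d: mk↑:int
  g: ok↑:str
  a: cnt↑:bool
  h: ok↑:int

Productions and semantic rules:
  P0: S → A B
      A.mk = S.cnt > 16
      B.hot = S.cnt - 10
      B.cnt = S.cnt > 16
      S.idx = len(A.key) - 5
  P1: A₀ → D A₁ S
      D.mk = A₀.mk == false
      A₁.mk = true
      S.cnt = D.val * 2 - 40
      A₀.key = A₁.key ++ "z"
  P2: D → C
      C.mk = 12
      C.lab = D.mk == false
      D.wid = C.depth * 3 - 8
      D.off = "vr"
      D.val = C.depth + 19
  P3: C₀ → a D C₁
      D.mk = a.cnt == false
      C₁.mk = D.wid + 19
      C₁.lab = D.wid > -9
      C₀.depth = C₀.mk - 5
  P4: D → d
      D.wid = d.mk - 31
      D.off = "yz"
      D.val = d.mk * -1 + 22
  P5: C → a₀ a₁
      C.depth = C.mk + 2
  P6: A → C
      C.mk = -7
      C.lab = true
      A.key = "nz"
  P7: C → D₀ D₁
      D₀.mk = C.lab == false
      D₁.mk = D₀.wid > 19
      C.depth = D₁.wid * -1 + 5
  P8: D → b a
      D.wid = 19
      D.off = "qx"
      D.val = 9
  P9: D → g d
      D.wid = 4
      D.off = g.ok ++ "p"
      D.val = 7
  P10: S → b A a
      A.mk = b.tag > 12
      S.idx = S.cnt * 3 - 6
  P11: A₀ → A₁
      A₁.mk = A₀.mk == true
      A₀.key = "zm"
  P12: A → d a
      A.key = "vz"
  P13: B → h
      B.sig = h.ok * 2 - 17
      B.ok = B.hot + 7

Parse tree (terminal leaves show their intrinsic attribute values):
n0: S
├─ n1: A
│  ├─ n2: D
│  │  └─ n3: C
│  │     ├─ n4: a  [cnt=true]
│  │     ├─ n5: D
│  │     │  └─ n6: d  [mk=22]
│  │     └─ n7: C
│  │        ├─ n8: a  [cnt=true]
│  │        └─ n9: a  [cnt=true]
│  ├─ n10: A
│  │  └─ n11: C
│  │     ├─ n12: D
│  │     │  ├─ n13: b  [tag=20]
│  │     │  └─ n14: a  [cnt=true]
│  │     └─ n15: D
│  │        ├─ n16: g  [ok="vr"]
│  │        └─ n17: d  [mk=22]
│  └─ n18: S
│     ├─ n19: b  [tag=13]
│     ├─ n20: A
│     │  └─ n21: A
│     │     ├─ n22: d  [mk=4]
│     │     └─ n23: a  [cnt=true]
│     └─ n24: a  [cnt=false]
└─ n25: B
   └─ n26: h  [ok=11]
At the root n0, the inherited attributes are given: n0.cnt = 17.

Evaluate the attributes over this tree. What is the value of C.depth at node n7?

12

1. n0.cnt = 17  [given at root]
2. n1.mk = true  [S.cnt > 16]
3. n2.mk = false  [A₀.mk == false]
4. n3.mk = 12  [12]
5. n3.lab = true  [D.mk == false]
6. n4.cnt = true  [terminal]
7. n5.mk = false  [a.cnt == false]
8. n6.mk = 22  [terminal]
9. n5.wid = -9  [d.mk - 31]
10. n5.off = "yz"  ["yz"]
11. n5.val = 0  [d.mk * -1 + 22]
12. n7.mk = 10  [D.wid + 19]
13. n7.lab = false  [D.wid > -9]
14. n8.cnt = true  [terminal]
15. n9.cnt = true  [terminal]
16. n7.depth = 12  [C.mk + 2]
17. n3.depth = 7  [C₀.mk - 5]
18. n2.wid = 13  [C.depth * 3 - 8]
19. n2.off = "vr"  ["vr"]
20. n2.val = 26  [C.depth + 19]
21. n10.mk = true  [true]
22. n11.mk = -7  [-7]
23. n11.lab = true  [true]
24. n12.mk = false  [C.lab == false]
25. n13.tag = 20  [terminal]
26. n14.cnt = true  [terminal]
27. n12.wid = 19  [19]
28. n12.off = "qx"  ["qx"]
29. n12.val = 9  [9]
30. n15.mk = false  [D₀.wid > 19]
31. n16.ok = "vr"  [terminal]
32. n17.mk = 22  [terminal]
33. n15.wid = 4  [4]
34. n15.off = "vrp"  [g.ok ++ "p"]
35. n15.val = 7  [7]
36. n11.depth = 1  [D₁.wid * -1 + 5]
37. n10.key = "nz"  ["nz"]
38. n18.cnt = 12  [D.val * 2 - 40]
39. n19.tag = 13  [terminal]
40. n20.mk = true  [b.tag > 12]
41. n21.mk = true  [A₀.mk == true]
42. n22.mk = 4  [terminal]
43. n23.cnt = true  [terminal]
44. n21.key = "vz"  ["vz"]
45. n20.key = "zm"  ["zm"]
46. n24.cnt = false  [terminal]
47. n18.idx = 30  [S.cnt * 3 - 6]
48. n1.key = "nzz"  [A₁.key ++ "z"]
49. n25.hot = 7  [S.cnt - 10]
50. n25.cnt = true  [S.cnt > 16]
51. n26.ok = 11  [terminal]
52. n25.sig = 5  [h.ok * 2 - 17]
53. n25.ok = 14  [B.hot + 7]
54. n0.idx = -2  [len(A.key) - 5]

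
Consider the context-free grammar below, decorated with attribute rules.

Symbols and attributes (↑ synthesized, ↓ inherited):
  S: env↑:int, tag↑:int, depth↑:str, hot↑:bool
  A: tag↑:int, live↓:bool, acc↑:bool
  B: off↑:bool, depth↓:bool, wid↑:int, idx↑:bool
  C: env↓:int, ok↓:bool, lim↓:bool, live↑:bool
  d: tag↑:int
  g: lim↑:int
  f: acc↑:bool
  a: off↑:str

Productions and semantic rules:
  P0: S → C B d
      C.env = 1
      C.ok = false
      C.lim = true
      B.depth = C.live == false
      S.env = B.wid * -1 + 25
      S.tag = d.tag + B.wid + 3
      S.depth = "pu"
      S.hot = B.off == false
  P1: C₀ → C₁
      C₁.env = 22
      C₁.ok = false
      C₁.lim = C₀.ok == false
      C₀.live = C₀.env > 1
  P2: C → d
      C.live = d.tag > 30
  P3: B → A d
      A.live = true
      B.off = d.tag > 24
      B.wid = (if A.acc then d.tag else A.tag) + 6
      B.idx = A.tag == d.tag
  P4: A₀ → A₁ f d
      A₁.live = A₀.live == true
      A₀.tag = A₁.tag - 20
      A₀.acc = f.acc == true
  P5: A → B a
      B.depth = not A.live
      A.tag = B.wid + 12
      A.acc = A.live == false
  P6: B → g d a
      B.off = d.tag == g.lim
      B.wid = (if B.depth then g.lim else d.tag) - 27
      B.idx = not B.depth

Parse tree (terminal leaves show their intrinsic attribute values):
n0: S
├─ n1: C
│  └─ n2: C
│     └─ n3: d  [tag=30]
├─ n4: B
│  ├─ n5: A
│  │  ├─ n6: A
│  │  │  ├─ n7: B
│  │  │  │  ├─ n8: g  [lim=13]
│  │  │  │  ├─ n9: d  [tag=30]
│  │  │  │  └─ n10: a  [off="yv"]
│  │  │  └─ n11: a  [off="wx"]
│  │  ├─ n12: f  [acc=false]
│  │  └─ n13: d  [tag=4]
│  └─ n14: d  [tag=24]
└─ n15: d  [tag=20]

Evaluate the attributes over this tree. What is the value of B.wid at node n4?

1

1. n1.env = 1  [1]
2. n1.ok = false  [false]
3. n1.lim = true  [true]
4. n2.env = 22  [22]
5. n2.ok = false  [false]
6. n2.lim = true  [C₀.ok == false]
7. n3.tag = 30  [terminal]
8. n2.live = false  [d.tag > 30]
9. n1.live = false  [C₀.env > 1]
10. n4.depth = true  [C.live == false]
11. n5.live = true  [true]
12. n6.live = true  [A₀.live == true]
13. n7.depth = false  [not A.live]
14. n8.lim = 13  [terminal]
15. n9.tag = 30  [terminal]
16. n10.off = "yv"  [terminal]
17. n7.off = false  [d.tag == g.lim]
18. n7.wid = 3  [(if B.depth then g.lim else d.tag) - 27]
19. n7.idx = true  [not B.depth]
20. n11.off = "wx"  [terminal]
21. n6.tag = 15  [B.wid + 12]
22. n6.acc = false  [A.live == false]
23. n12.acc = false  [terminal]
24. n13.tag = 4  [terminal]
25. n5.tag = -5  [A₁.tag - 20]
26. n5.acc = false  [f.acc == true]
27. n14.tag = 24  [terminal]
28. n4.off = false  [d.tag > 24]
29. n4.wid = 1  [(if A.acc then d.tag else A.tag) + 6]
30. n4.idx = false  [A.tag == d.tag]
31. n15.tag = 20  [terminal]
32. n0.env = 24  [B.wid * -1 + 25]
33. n0.tag = 24  [d.tag + B.wid + 3]
34. n0.depth = "pu"  ["pu"]
35. n0.hot = true  [B.off == false]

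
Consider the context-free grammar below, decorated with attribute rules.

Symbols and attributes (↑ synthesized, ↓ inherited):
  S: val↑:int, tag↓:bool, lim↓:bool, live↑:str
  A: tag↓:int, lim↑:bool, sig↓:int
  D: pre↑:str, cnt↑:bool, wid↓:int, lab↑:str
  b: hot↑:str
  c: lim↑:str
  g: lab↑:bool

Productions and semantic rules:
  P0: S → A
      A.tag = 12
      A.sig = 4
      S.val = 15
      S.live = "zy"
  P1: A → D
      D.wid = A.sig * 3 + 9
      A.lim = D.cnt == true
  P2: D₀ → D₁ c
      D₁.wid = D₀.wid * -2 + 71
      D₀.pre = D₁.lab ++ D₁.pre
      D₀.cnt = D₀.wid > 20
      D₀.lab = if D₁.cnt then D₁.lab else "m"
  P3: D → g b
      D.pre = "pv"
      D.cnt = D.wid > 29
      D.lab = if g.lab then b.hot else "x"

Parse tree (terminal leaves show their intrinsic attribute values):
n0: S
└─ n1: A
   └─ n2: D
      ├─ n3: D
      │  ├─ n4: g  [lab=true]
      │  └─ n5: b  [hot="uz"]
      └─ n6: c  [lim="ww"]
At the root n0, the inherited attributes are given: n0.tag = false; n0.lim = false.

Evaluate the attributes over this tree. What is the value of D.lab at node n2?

"m"

1. n0.tag = false  [given at root]
2. n0.lim = false  [given at root]
3. n1.tag = 12  [12]
4. n1.sig = 4  [4]
5. n2.wid = 21  [A.sig * 3 + 9]
6. n3.wid = 29  [D₀.wid * -2 + 71]
7. n4.lab = true  [terminal]
8. n5.hot = "uz"  [terminal]
9. n3.pre = "pv"  ["pv"]
10. n3.cnt = false  [D.wid > 29]
11. n3.lab = "uz"  [if g.lab then b.hot else "x"]
12. n6.lim = "ww"  [terminal]
13. n2.pre = "uzpv"  [D₁.lab ++ D₁.pre]
14. n2.cnt = true  [D₀.wid > 20]
15. n2.lab = "m"  [if D₁.cnt then D₁.lab else "m"]
16. n1.lim = true  [D.cnt == true]
17. n0.val = 15  [15]
18. n0.live = "zy"  ["zy"]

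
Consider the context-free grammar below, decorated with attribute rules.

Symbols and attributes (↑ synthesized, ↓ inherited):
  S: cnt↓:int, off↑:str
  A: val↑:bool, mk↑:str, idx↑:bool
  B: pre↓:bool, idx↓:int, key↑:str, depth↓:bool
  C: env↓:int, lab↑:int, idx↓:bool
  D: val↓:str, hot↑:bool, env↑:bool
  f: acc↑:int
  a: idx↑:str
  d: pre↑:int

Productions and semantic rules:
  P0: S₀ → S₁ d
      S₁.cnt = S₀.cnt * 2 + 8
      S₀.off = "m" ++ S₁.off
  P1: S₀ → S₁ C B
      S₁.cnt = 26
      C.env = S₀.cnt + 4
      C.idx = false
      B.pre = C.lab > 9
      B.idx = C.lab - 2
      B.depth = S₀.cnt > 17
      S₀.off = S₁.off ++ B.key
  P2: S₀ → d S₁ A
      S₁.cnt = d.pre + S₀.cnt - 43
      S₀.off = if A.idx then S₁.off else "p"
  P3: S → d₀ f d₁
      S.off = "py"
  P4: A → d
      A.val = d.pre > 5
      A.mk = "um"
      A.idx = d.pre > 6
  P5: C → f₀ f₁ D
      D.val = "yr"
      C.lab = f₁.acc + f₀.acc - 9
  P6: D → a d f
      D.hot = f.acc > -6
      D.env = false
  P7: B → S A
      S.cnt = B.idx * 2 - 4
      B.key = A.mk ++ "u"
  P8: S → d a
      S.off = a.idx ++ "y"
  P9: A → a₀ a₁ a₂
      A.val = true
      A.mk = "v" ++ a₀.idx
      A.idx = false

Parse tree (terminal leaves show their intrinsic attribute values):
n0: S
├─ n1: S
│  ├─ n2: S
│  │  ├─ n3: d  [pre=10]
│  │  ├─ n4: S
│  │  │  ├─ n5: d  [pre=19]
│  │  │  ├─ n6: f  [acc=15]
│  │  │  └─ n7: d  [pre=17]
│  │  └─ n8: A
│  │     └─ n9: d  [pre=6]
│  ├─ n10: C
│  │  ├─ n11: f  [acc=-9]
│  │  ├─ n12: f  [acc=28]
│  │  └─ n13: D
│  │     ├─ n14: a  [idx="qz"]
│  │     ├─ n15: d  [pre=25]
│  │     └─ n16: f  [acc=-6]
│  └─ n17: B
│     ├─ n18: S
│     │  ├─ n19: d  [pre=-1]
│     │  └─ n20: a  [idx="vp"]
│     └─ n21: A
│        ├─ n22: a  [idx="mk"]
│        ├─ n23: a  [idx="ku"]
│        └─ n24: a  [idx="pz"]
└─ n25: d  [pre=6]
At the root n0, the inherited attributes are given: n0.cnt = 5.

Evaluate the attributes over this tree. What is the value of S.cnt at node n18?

12

1. n0.cnt = 5  [given at root]
2. n1.cnt = 18  [S₀.cnt * 2 + 8]
3. n2.cnt = 26  [26]
4. n3.pre = 10  [terminal]
5. n4.cnt = -7  [d.pre + S₀.cnt - 43]
6. n5.pre = 19  [terminal]
7. n6.acc = 15  [terminal]
8. n7.pre = 17  [terminal]
9. n4.off = "py"  ["py"]
10. n9.pre = 6  [terminal]
11. n8.val = true  [d.pre > 5]
12. n8.mk = "um"  ["um"]
13. n8.idx = false  [d.pre > 6]
14. n2.off = "p"  [if A.idx then S₁.off else "p"]
15. n10.env = 22  [S₀.cnt + 4]
16. n10.idx = false  [false]
17. n11.acc = -9  [terminal]
18. n12.acc = 28  [terminal]
19. n13.val = "yr"  ["yr"]
20. n14.idx = "qz"  [terminal]
21. n15.pre = 25  [terminal]
22. n16.acc = -6  [terminal]
23. n13.hot = false  [f.acc > -6]
24. n13.env = false  [false]
25. n10.lab = 10  [f₁.acc + f₀.acc - 9]
26. n17.pre = true  [C.lab > 9]
27. n17.idx = 8  [C.lab - 2]
28. n17.depth = true  [S₀.cnt > 17]
29. n18.cnt = 12  [B.idx * 2 - 4]
30. n19.pre = -1  [terminal]
31. n20.idx = "vp"  [terminal]
32. n18.off = "vpy"  [a.idx ++ "y"]
33. n22.idx = "mk"  [terminal]
34. n23.idx = "ku"  [terminal]
35. n24.idx = "pz"  [terminal]
36. n21.val = true  [true]
37. n21.mk = "vmk"  ["v" ++ a₀.idx]
38. n21.idx = false  [false]
39. n17.key = "vmku"  [A.mk ++ "u"]
40. n1.off = "pvmku"  [S₁.off ++ B.key]
41. n25.pre = 6  [terminal]
42. n0.off = "mpvmku"  ["m" ++ S₁.off]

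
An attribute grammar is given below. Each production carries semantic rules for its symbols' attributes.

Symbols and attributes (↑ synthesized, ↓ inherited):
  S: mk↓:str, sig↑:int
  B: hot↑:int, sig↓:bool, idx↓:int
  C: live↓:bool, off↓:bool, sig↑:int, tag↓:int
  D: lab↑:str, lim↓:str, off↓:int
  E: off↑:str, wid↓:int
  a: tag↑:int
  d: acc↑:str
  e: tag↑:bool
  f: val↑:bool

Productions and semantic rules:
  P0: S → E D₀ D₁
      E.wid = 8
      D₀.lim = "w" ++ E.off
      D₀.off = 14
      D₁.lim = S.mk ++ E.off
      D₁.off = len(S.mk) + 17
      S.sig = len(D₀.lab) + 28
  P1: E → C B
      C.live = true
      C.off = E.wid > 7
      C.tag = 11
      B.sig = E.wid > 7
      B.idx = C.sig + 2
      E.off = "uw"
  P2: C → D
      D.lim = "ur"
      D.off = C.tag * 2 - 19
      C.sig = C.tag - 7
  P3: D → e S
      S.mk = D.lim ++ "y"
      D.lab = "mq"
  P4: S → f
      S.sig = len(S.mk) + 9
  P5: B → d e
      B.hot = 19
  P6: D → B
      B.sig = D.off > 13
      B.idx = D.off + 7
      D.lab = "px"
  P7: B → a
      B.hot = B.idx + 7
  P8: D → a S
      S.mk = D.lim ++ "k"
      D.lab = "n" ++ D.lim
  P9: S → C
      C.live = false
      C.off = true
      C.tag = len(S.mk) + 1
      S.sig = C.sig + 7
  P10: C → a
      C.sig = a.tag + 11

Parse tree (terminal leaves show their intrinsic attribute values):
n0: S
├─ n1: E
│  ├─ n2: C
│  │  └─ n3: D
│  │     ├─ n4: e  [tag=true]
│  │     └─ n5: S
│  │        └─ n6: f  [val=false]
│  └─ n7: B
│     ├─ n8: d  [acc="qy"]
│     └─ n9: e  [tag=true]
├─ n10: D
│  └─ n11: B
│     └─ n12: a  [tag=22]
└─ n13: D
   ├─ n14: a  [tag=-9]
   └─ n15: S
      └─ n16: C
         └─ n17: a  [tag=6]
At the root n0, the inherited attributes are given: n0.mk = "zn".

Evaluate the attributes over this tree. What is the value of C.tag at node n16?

6

1. n0.mk = "zn"  [given at root]
2. n1.wid = 8  [8]
3. n2.live = true  [true]
4. n2.off = true  [E.wid > 7]
5. n2.tag = 11  [11]
6. n3.lim = "ur"  ["ur"]
7. n3.off = 3  [C.tag * 2 - 19]
8. n4.tag = true  [terminal]
9. n5.mk = "ury"  [D.lim ++ "y"]
10. n6.val = false  [terminal]
11. n5.sig = 12  [len(S.mk) + 9]
12. n3.lab = "mq"  ["mq"]
13. n2.sig = 4  [C.tag - 7]
14. n7.sig = true  [E.wid > 7]
15. n7.idx = 6  [C.sig + 2]
16. n8.acc = "qy"  [terminal]
17. n9.tag = true  [terminal]
18. n7.hot = 19  [19]
19. n1.off = "uw"  ["uw"]
20. n10.lim = "wuw"  ["w" ++ E.off]
21. n10.off = 14  [14]
22. n11.sig = true  [D.off > 13]
23. n11.idx = 21  [D.off + 7]
24. n12.tag = 22  [terminal]
25. n11.hot = 28  [B.idx + 7]
26. n10.lab = "px"  ["px"]
27. n13.lim = "znuw"  [S.mk ++ E.off]
28. n13.off = 19  [len(S.mk) + 17]
29. n14.tag = -9  [terminal]
30. n15.mk = "znuwk"  [D.lim ++ "k"]
31. n16.live = false  [false]
32. n16.off = true  [true]
33. n16.tag = 6  [len(S.mk) + 1]
34. n17.tag = 6  [terminal]
35. n16.sig = 17  [a.tag + 11]
36. n15.sig = 24  [C.sig + 7]
37. n13.lab = "nznuw"  ["n" ++ D.lim]
38. n0.sig = 30  [len(D₀.lab) + 28]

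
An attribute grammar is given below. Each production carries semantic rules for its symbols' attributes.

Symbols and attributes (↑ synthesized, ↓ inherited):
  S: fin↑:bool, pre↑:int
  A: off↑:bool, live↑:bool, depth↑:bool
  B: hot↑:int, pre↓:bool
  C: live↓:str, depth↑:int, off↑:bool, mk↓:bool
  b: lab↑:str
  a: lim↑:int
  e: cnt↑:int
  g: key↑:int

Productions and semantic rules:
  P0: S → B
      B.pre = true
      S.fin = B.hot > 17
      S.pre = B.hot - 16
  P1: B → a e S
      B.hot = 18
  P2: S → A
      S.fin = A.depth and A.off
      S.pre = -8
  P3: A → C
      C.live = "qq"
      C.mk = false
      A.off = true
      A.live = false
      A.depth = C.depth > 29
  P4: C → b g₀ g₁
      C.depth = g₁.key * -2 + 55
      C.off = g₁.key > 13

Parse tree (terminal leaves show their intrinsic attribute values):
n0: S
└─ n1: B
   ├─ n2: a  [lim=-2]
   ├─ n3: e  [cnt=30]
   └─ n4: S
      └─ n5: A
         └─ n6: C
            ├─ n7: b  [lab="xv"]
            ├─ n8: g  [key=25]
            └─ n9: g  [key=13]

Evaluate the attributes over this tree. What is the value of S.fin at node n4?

1. n1.pre = true  [true]
2. n2.lim = -2  [terminal]
3. n3.cnt = 30  [terminal]
4. n6.live = "qq"  ["qq"]
5. n6.mk = false  [false]
6. n7.lab = "xv"  [terminal]
7. n8.key = 25  [terminal]
8. n9.key = 13  [terminal]
9. n6.depth = 29  [g₁.key * -2 + 55]
10. n6.off = false  [g₁.key > 13]
11. n5.off = true  [true]
12. n5.live = false  [false]
13. n5.depth = false  [C.depth > 29]
14. n4.fin = false  [A.depth and A.off]
15. n4.pre = -8  [-8]
16. n1.hot = 18  [18]
17. n0.fin = true  [B.hot > 17]
18. n0.pre = 2  [B.hot - 16]

false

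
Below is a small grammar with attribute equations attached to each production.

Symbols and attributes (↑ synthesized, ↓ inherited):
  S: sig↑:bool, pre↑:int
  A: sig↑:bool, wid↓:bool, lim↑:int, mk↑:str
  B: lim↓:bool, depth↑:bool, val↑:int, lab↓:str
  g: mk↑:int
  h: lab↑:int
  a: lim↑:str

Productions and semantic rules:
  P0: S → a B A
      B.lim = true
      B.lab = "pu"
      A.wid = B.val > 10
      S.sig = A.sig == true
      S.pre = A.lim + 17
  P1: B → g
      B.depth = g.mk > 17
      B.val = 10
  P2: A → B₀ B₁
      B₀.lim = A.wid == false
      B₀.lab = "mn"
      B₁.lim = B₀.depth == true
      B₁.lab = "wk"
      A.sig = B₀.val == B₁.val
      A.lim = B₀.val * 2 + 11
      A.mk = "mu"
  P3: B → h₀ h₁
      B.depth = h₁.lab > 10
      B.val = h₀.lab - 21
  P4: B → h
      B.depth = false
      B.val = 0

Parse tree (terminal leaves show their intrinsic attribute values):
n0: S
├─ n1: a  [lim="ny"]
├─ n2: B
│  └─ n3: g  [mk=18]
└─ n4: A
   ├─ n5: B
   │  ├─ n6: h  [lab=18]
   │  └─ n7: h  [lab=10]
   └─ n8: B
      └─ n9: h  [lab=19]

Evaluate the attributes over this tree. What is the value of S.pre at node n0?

1. n1.lim = "ny"  [terminal]
2. n2.lim = true  [true]
3. n2.lab = "pu"  ["pu"]
4. n3.mk = 18  [terminal]
5. n2.depth = true  [g.mk > 17]
6. n2.val = 10  [10]
7. n4.wid = false  [B.val > 10]
8. n5.lim = true  [A.wid == false]
9. n5.lab = "mn"  ["mn"]
10. n6.lab = 18  [terminal]
11. n7.lab = 10  [terminal]
12. n5.depth = false  [h₁.lab > 10]
13. n5.val = -3  [h₀.lab - 21]
14. n8.lim = false  [B₀.depth == true]
15. n8.lab = "wk"  ["wk"]
16. n9.lab = 19  [terminal]
17. n8.depth = false  [false]
18. n8.val = 0  [0]
19. n4.sig = false  [B₀.val == B₁.val]
20. n4.lim = 5  [B₀.val * 2 + 11]
21. n4.mk = "mu"  ["mu"]
22. n0.sig = false  [A.sig == true]
23. n0.pre = 22  [A.lim + 17]

22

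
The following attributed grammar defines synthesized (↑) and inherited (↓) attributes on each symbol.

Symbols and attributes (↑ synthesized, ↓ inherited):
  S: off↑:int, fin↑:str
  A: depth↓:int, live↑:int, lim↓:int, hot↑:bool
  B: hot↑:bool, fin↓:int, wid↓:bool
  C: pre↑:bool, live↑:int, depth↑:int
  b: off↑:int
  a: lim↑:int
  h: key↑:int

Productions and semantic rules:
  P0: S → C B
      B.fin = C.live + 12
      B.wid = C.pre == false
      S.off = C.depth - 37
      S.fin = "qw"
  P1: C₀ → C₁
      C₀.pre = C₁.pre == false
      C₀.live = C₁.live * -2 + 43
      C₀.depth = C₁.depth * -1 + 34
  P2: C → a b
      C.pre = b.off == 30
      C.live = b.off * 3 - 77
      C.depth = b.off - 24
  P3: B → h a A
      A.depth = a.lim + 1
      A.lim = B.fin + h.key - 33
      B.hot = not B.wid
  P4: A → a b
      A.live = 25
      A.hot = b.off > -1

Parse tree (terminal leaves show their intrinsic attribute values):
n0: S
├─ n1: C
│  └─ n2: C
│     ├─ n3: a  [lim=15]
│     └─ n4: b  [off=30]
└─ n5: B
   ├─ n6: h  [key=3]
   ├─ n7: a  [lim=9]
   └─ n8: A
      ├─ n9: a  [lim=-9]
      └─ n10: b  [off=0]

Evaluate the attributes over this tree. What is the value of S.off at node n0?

1. n3.lim = 15  [terminal]
2. n4.off = 30  [terminal]
3. n2.pre = true  [b.off == 30]
4. n2.live = 13  [b.off * 3 - 77]
5. n2.depth = 6  [b.off - 24]
6. n1.pre = false  [C₁.pre == false]
7. n1.live = 17  [C₁.live * -2 + 43]
8. n1.depth = 28  [C₁.depth * -1 + 34]
9. n5.fin = 29  [C.live + 12]
10. n5.wid = true  [C.pre == false]
11. n6.key = 3  [terminal]
12. n7.lim = 9  [terminal]
13. n8.depth = 10  [a.lim + 1]
14. n8.lim = -1  [B.fin + h.key - 33]
15. n9.lim = -9  [terminal]
16. n10.off = 0  [terminal]
17. n8.live = 25  [25]
18. n8.hot = true  [b.off > -1]
19. n5.hot = false  [not B.wid]
20. n0.off = -9  [C.depth - 37]
21. n0.fin = "qw"  ["qw"]

-9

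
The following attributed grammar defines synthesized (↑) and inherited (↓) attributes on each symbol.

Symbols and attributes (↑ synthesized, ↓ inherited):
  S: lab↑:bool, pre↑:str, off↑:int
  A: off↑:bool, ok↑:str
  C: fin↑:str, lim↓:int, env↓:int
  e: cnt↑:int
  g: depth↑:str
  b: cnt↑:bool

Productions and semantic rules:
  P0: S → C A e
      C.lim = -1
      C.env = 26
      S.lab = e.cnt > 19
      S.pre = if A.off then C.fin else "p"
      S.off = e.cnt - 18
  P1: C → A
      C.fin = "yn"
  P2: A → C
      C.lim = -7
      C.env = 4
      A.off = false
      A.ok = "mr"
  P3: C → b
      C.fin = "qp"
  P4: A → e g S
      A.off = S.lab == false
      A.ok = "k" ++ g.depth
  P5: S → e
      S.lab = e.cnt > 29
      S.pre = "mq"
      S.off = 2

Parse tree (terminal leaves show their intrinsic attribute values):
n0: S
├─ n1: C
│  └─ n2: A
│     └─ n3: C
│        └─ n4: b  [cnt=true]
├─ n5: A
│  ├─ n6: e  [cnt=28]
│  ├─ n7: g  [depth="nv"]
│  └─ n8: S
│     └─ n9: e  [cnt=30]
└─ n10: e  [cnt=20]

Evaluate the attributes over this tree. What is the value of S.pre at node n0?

1. n1.lim = -1  [-1]
2. n1.env = 26  [26]
3. n3.lim = -7  [-7]
4. n3.env = 4  [4]
5. n4.cnt = true  [terminal]
6. n3.fin = "qp"  ["qp"]
7. n2.off = false  [false]
8. n2.ok = "mr"  ["mr"]
9. n1.fin = "yn"  ["yn"]
10. n6.cnt = 28  [terminal]
11. n7.depth = "nv"  [terminal]
12. n9.cnt = 30  [terminal]
13. n8.lab = true  [e.cnt > 29]
14. n8.pre = "mq"  ["mq"]
15. n8.off = 2  [2]
16. n5.off = false  [S.lab == false]
17. n5.ok = "knv"  ["k" ++ g.depth]
18. n10.cnt = 20  [terminal]
19. n0.lab = true  [e.cnt > 19]
20. n0.pre = "p"  [if A.off then C.fin else "p"]
21. n0.off = 2  [e.cnt - 18]

"p"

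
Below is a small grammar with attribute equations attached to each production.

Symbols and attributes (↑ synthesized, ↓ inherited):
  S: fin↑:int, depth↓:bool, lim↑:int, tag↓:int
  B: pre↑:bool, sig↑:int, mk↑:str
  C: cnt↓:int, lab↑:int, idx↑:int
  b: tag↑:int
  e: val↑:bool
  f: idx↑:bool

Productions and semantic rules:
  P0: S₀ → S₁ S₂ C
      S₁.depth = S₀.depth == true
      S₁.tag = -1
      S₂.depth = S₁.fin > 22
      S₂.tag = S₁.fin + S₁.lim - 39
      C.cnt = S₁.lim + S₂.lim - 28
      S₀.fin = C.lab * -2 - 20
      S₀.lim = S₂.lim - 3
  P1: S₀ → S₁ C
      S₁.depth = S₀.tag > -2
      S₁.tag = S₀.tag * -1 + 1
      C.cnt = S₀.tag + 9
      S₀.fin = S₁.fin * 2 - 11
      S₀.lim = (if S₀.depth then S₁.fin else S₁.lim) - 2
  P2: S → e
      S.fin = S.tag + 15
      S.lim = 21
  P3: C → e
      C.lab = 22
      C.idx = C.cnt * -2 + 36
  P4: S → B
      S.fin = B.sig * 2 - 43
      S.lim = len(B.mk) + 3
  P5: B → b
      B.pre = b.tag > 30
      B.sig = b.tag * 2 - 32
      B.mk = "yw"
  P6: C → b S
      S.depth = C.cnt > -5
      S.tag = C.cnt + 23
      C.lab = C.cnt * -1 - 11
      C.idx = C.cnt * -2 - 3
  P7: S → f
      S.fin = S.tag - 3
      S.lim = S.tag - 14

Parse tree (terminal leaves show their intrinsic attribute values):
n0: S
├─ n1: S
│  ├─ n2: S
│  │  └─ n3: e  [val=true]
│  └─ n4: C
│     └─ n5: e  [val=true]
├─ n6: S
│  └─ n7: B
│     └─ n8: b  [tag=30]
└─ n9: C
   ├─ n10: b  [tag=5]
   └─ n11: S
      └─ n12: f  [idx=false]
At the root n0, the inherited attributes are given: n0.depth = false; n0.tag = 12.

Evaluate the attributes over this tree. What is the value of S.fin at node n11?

16

1. n0.depth = false  [given at root]
2. n0.tag = 12  [given at root]
3. n1.depth = false  [S₀.depth == true]
4. n1.tag = -1  [-1]
5. n2.depth = true  [S₀.tag > -2]
6. n2.tag = 2  [S₀.tag * -1 + 1]
7. n3.val = true  [terminal]
8. n2.fin = 17  [S.tag + 15]
9. n2.lim = 21  [21]
10. n4.cnt = 8  [S₀.tag + 9]
11. n5.val = true  [terminal]
12. n4.lab = 22  [22]
13. n4.idx = 20  [C.cnt * -2 + 36]
14. n1.fin = 23  [S₁.fin * 2 - 11]
15. n1.lim = 19  [(if S₀.depth then S₁.fin else S₁.lim) - 2]
16. n6.depth = true  [S₁.fin > 22]
17. n6.tag = 3  [S₁.fin + S₁.lim - 39]
18. n8.tag = 30  [terminal]
19. n7.pre = false  [b.tag > 30]
20. n7.sig = 28  [b.tag * 2 - 32]
21. n7.mk = "yw"  ["yw"]
22. n6.fin = 13  [B.sig * 2 - 43]
23. n6.lim = 5  [len(B.mk) + 3]
24. n9.cnt = -4  [S₁.lim + S₂.lim - 28]
25. n10.tag = 5  [terminal]
26. n11.depth = true  [C.cnt > -5]
27. n11.tag = 19  [C.cnt + 23]
28. n12.idx = false  [terminal]
29. n11.fin = 16  [S.tag - 3]
30. n11.lim = 5  [S.tag - 14]
31. n9.lab = -7  [C.cnt * -1 - 11]
32. n9.idx = 5  [C.cnt * -2 - 3]
33. n0.fin = -6  [C.lab * -2 - 20]
34. n0.lim = 2  [S₂.lim - 3]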